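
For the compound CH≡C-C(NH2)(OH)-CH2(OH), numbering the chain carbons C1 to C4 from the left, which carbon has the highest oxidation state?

C3

Each bond to a more electronegative atom (O, N, halogen) counts +1, each bond to a less electronegative atom (H, metal, B, Si) counts −1, and each C–C bond counts 0. Tallying each carbon:
C1: 3C, 1H → 0 − 1 = -1
C2: 4C → 0 = 0
C3: 2C, 1O, 1N → 0 + 1 + 1 = +2
C4: 1C, 2H, 1O → 0 − 2 + 1 = -1
The most oxidised carbon is C3 at +2.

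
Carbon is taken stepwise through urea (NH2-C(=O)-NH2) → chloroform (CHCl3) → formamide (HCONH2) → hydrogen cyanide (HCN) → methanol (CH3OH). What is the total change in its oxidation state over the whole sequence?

Carbon oxidation states along the series — urea: +4, chloroform: +2, formamide: +2, hydrogen cyanide: +2, methanol: -2.
Net change = -2 − (+4) = -6.

-6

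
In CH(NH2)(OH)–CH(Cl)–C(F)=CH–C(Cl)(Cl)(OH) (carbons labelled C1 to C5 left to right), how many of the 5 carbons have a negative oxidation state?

1

Assign +1 per bond to O/N/halogen, −1 per bond to H or an electropositive element, and 0 per bond to carbon. Tallying each carbon:
C1: 1C, 1H, 1O, 1N → 0 − 1 + 1 + 1 = +1
C2: 2C, 1H, 1Cl → 0 − 1 + 1 = 0
C3: 3C, 1F → 0 + 1 = +1
C4: 3C, 1H → 0 − 1 = -1
C5: 1C, 1O, 2Cl → 0 + 1 + 2 = +3
1 carbon (C4) meets the condition.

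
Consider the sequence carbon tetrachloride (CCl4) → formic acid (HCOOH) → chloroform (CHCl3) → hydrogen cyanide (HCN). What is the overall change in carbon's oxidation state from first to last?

-2

Carbon oxidation states along the series — carbon tetrachloride: +4, formic acid: +2, chloroform: +2, hydrogen cyanide: +2.
Net change = +2 − (+4) = -2.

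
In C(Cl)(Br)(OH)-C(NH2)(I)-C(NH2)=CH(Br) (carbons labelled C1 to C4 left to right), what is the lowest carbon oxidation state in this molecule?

Tallying each carbon's bonds:
C1: 1C, 1O, 1Cl, 1Br → 0 + 1 + 1 + 1 = +3
C2: 2C, 1N, 1I → 0 + 1 + 1 = +2
C3: 3C, 1N → 0 + 1 = +1
C4: 2C, 1H, 1Br → 0 − 1 + 1 = 0
The lowest value is 0.

0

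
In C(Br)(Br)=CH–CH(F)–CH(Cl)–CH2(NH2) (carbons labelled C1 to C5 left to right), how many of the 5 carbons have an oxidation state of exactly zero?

2

Bonds to more-electronegative neighbours contribute +1 each, bonds to H or metals contribute −1 each, and C–C bonds contribute 0. Tallying each carbon:
C1: 2C, 2Br → 0 + 2 = +2
C2: 3C, 1H → 0 − 1 = -1
C3: 2C, 1H, 1F → 0 − 1 + 1 = 0
C4: 2C, 1H, 1Cl → 0 − 1 + 1 = 0
C5: 1C, 2H, 1N → 0 − 2 + 1 = -1
2 carbons (C3, C4) meet the condition.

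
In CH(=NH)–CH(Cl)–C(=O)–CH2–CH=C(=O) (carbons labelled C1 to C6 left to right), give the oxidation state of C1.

+1

Assign +1 per bond to O/N/halogen, −1 per bond to H or an electropositive element, and 0 per bond to carbon.
C1 has one bond to C (0), one bond to H (-1), a double bond to N (2×+1 = +2).
Oxidation state = 0 − 1 + 2 = +1.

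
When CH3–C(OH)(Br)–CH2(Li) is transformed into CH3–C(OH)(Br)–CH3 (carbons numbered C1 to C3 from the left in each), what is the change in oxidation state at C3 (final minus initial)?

Before: C3 has 1 bond to C, 2 bonds to H, 1 bond to Li → oxidation state -3.
After: C3 has 1 bond to C, 3 bonds to H → oxidation state -3.
Δ = -3 − (-3) = 0, so no net redox change at C3.

0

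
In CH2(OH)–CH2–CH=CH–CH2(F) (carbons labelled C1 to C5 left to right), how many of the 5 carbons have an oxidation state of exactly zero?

Tallying each carbon's bonds:
C1: 1C, 2H, 1O → 0 − 2 + 1 = -1
C2: 2C, 2H → 0 − 2 = -2
C3: 3C, 1H → 0 − 1 = -1
C4: 3C, 1H → 0 − 1 = -1
C5: 1C, 2H, 1F → 0 − 2 + 1 = -1
0 carbons meet the condition.

0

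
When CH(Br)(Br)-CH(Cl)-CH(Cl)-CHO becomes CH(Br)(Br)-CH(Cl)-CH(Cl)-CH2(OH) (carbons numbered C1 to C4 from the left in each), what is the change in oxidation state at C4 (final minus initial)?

Before: C4 has 1 bond to C, 1 bond to H, 2 bonds to O → oxidation state +1.
After: C4 has 1 bond to C, 2 bonds to H, 1 bond to O → oxidation state -1.
Δ = -1 − (+1) = -2, so this is a reduction at C4.

-2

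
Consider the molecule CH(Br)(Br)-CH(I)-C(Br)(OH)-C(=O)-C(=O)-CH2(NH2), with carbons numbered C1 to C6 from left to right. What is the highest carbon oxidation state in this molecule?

+2

Tallying each carbon's bonds:
C1: 1C, 1H, 2Br → 0 − 1 + 2 = +1
C2: 2C, 1H, 1I → 0 − 1 + 1 = 0
C3: 2C, 1O, 1Br → 0 + 1 + 1 = +2
C4: 2C, 2O → 0 + 2 = +2
C5: 2C, 2O → 0 + 2 = +2
C6: 1C, 2H, 1N → 0 − 2 + 1 = -1
The highest value is +2.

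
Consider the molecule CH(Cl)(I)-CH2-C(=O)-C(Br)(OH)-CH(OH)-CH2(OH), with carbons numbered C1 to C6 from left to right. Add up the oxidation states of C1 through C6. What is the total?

+2

Tallying each carbon's bonds:
C1: 1C, 1H, 1Cl, 1I → 0 − 1 + 1 + 1 = +1
C2: 2C, 2H → 0 − 2 = -2
C3: 2C, 2O → 0 + 2 = +2
C4: 2C, 1O, 1Br → 0 + 1 + 1 = +2
C5: 2C, 1H, 1O → 0 − 1 + 1 = 0
C6: 1C, 2H, 1O → 0 − 2 + 1 = -1
Sum = +1 − 2 + 2 + 2 + 0 − 1 = +2.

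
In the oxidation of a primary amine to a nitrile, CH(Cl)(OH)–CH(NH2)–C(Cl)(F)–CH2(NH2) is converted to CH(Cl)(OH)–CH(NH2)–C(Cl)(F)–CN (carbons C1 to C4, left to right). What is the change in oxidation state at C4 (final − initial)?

+4

Before: C4 has 1 bond to C, 2 bonds to H, 1 bond to N → oxidation state -1.
After: C4 has 1 bond to C, 3 bonds to N → oxidation state +3.
Δ = +3 − (-1) = +4, so this is an oxidation at C4.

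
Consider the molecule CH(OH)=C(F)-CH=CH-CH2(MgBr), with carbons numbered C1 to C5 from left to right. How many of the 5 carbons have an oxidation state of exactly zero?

1

Count +1 for every bond to an atom more electronegative than carbon and −1 for every bond to one less electronegative; C–C bonds are 0. Tallying each carbon:
C1: 2C, 1H, 1O → 0 − 1 + 1 = 0
C2: 3C, 1F → 0 + 1 = +1
C3: 3C, 1H → 0 − 1 = -1
C4: 3C, 1H → 0 − 1 = -1
C5: 1C, 2H, 1Mg → 0 − 2 − 1 = -3
1 carbon (C1) meets the condition.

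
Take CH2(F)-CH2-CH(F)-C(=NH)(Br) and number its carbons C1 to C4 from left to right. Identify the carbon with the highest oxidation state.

C4

Tallying each carbon's bonds:
C1: 1C, 2H, 1F → 0 − 2 + 1 = -1
C2: 2C, 2H → 0 − 2 = -2
C3: 2C, 1H, 1F → 0 − 1 + 1 = 0
C4: 1C, 2N, 1Br → 0 + 2 + 1 = +3
The most oxidised carbon is C4 at +3.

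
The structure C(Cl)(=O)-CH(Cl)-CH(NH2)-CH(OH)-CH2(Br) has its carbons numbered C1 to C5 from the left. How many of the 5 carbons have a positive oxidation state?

Assign +1 per bond to O/N/halogen, −1 per bond to H or an electropositive element, and 0 per bond to carbon. Tallying each carbon:
C1: 1C, 2O, 1Cl → 0 + 2 + 1 = +3
C2: 2C, 1H, 1Cl → 0 − 1 + 1 = 0
C3: 2C, 1H, 1N → 0 − 1 + 1 = 0
C4: 2C, 1H, 1O → 0 − 1 + 1 = 0
C5: 1C, 2H, 1Br → 0 − 2 + 1 = -1
1 carbon (C1) meets the condition.

1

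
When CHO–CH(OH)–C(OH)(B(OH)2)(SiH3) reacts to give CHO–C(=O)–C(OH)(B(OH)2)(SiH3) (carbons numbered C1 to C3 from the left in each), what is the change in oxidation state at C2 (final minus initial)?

+2

Before: C2 has 2 bonds to C, 1 bond to H, 1 bond to O → oxidation state 0.
After: C2 has 2 bonds to C, 2 bonds to O → oxidation state +2.
Δ = +2 − (0) = +2, so this is an oxidation at C2.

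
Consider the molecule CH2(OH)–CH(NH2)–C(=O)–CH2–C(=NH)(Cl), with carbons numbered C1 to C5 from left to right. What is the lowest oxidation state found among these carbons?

-2

Count +1 for every bond to an atom more electronegative than carbon and −1 for every bond to one less electronegative; C–C bonds are 0. Tallying each carbon:
C1: 1C, 2H, 1O → 0 − 2 + 1 = -1
C2: 2C, 1H, 1N → 0 − 1 + 1 = 0
C3: 2C, 2O → 0 + 2 = +2
C4: 2C, 2H → 0 − 2 = -2
C5: 1C, 2N, 1Cl → 0 + 2 + 1 = +3
The lowest value is -2.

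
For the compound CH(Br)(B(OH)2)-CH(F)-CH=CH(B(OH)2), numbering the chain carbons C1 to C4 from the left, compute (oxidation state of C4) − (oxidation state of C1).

-1

C4: 2C, 1H, 1B → 0 − 1 − 1 = -2
C1: 1C, 1H, 1Br, 1B → 0 − 1 + 1 − 1 = -1
Difference: -2 − (-1) = -1.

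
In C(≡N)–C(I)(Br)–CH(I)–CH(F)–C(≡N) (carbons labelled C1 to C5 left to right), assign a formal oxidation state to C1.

+3

Each bond to a more electronegative atom (O, N, halogen) counts +1, each bond to a less electronegative atom (H, metal, B, Si) counts −1, and each C–C bond counts 0.
C1 has one bond to C (0), a triple bond to N (3×+1 = +3).
Oxidation state = 0 + 3 = +3.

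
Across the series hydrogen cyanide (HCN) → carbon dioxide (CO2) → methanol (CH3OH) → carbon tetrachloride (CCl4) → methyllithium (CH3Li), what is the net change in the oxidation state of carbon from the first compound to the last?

Carbon oxidation states along the series — hydrogen cyanide: +2, carbon dioxide: +4, methanol: -2, carbon tetrachloride: +4, methyllithium: -4.
Net change = -4 − (+2) = -6.

-6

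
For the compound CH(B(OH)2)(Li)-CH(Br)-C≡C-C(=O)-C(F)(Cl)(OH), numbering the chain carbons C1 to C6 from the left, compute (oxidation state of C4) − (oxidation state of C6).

-3

C4: 4C → 0 = 0
C6: 1C, 1O, 1F, 1Cl → 0 + 1 + 1 + 1 = +3
Difference: 0 − (+3) = -3.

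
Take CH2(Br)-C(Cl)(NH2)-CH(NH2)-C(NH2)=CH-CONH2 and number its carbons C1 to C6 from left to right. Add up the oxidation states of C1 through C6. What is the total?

Tallying each carbon's bonds:
C1: 1C, 2H, 1Br → 0 − 2 + 1 = -1
C2: 2C, 1N, 1Cl → 0 + 1 + 1 = +2
C3: 2C, 1H, 1N → 0 − 1 + 1 = 0
C4: 3C, 1N → 0 + 1 = +1
C5: 3C, 1H → 0 − 1 = -1
C6: 1C, 2O, 1N → 0 + 2 + 1 = +3
Sum = -1 + 2 + 0 + 1 − 1 + 3 = +4.

+4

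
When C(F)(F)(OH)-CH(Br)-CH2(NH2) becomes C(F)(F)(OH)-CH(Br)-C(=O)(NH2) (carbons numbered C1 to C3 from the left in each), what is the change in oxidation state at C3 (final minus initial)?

Before: C3 has 1 bond to C, 2 bonds to H, 1 bond to N → oxidation state -1.
After: C3 has 1 bond to C, 2 bonds to O, 1 bond to N → oxidation state +3.
Δ = +3 − (-1) = +4, so this is an oxidation at C3.

+4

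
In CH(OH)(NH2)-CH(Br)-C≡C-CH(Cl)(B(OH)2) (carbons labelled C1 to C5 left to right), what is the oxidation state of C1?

C1 has one bond to C (0), one bond to H (-1), one bond to O (+1), one bond to N (+1).
Oxidation state = 0 − 1 + 1 + 1 = +1.

+1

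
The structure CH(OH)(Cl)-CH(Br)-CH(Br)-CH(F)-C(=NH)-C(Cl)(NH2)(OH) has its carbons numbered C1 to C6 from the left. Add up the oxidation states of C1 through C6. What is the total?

Tallying each carbon's bonds:
C1: 1C, 1H, 1O, 1Cl → 0 − 1 + 1 + 1 = +1
C2: 2C, 1H, 1Br → 0 − 1 + 1 = 0
C3: 2C, 1H, 1Br → 0 − 1 + 1 = 0
C4: 2C, 1H, 1F → 0 − 1 + 1 = 0
C5: 2C, 2N → 0 + 2 = +2
C6: 1C, 1O, 1N, 1Cl → 0 + 1 + 1 + 1 = +3
Sum = +1 + 0 + 0 + 0 + 2 + 3 = +6.

+6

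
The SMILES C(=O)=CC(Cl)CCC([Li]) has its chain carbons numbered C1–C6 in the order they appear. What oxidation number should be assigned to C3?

Count +1 for every bond to an atom more electronegative than carbon and −1 for every bond to one less electronegative; C–C bonds are 0.
C3 has one bond to C (0), one bond to C (0), one bond to H (-1), one bond to Cl (+1).
Oxidation state = 0 + 0 − 1 + 1 = 0.

0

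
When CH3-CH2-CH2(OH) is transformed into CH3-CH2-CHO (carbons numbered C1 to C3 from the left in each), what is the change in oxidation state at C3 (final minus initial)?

Before: C3 has 1 bond to C, 2 bonds to H, 1 bond to O → oxidation state -1.
After: C3 has 1 bond to C, 1 bond to H, 2 bonds to O → oxidation state +1.
Δ = +1 − (-1) = +2, so this is an oxidation at C3.

+2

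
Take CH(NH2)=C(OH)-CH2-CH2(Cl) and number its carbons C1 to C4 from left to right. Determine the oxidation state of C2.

C2 has a double bond to C (2×0 = 0), one bond to C (0), one bond to O (+1).
Oxidation state = 0 + 0 + 1 = +1.

+1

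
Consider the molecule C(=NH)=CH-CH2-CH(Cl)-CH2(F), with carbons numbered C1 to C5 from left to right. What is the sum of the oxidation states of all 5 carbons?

-2

Tallying each carbon's bonds:
C1: 2C, 2N → 0 + 2 = +2
C2: 3C, 1H → 0 − 1 = -1
C3: 2C, 2H → 0 − 2 = -2
C4: 2C, 1H, 1Cl → 0 − 1 + 1 = 0
C5: 1C, 2H, 1F → 0 − 2 + 1 = -1
Sum = +2 − 1 − 2 + 0 − 1 = -2.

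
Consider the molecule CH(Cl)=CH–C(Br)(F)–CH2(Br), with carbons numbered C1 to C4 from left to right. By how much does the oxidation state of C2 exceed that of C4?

0

C2: 3C, 1H → 0 − 1 = -1
C4: 1C, 2H, 1Br → 0 − 2 + 1 = -1
Difference: -1 − (-1) = 0.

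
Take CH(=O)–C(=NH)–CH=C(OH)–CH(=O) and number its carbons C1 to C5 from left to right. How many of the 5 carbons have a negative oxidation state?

1

Assign +1 per bond to O/N/halogen, −1 per bond to H or an electropositive element, and 0 per bond to carbon. Tallying each carbon:
C1: 1C, 1H, 2O → 0 − 1 + 2 = +1
C2: 2C, 2N → 0 + 2 = +2
C3: 3C, 1H → 0 − 1 = -1
C4: 3C, 1O → 0 + 1 = +1
C5: 1C, 1H, 2O → 0 − 1 + 2 = +1
1 carbon (C3) meets the condition.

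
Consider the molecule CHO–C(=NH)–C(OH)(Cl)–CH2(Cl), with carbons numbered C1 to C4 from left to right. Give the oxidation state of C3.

+2

Each bond to a more electronegative atom (O, N, halogen) counts +1, each bond to a less electronegative atom (H, metal, B, Si) counts −1, and each C–C bond counts 0.
C3 has one bond to C (0), one bond to C (0), one bond to O (+1), one bond to Cl (+1).
Oxidation state = 0 + 0 + 1 + 1 = +2.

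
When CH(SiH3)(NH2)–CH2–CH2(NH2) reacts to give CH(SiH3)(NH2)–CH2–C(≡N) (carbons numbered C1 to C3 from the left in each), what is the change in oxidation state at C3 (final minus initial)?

+4

Before: C3 has 1 bond to C, 2 bonds to H, 1 bond to N → oxidation state -1.
After: C3 has 1 bond to C, 3 bonds to N → oxidation state +3.
Δ = +3 − (-1) = +4, so this is an oxidation at C3.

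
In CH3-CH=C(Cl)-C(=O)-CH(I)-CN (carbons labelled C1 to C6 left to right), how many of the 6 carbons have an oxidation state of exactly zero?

Each bond to a more electronegative atom (O, N, halogen) counts +1, each bond to a less electronegative atom (H, metal, B, Si) counts −1, and each C–C bond counts 0. Tallying each carbon:
C1: 1C, 3H → 0 − 3 = -3
C2: 3C, 1H → 0 − 1 = -1
C3: 3C, 1Cl → 0 + 1 = +1
C4: 2C, 2O → 0 + 2 = +2
C5: 2C, 1H, 1I → 0 − 1 + 1 = 0
C6: 1C, 3N → 0 + 3 = +3
1 carbon (C5) meets the condition.

1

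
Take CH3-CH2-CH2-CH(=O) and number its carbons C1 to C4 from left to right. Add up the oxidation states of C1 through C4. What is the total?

Each bond to a more electronegative atom (O, N, halogen) counts +1, each bond to a less electronegative atom (H, metal, B, Si) counts −1, and each C–C bond counts 0. Tallying each carbon:
C1: 1C, 3H → 0 − 3 = -3
C2: 2C, 2H → 0 − 2 = -2
C3: 2C, 2H → 0 − 2 = -2
C4: 1C, 1H, 2O → 0 − 1 + 2 = +1
Sum = -3 − 2 − 2 + 1 = -6.

-6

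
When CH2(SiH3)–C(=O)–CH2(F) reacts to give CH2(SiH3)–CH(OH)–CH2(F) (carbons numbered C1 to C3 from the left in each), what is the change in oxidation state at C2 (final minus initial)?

-2

Before: C2 has 2 bonds to C, 2 bonds to O → oxidation state +2.
After: C2 has 2 bonds to C, 1 bond to H, 1 bond to O → oxidation state 0.
Δ = 0 − (+2) = -2, so this is a reduction at C2.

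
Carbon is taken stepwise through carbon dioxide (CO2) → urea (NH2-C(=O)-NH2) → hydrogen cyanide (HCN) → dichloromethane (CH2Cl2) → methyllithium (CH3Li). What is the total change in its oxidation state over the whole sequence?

Carbon oxidation states along the series — carbon dioxide: +4, urea: +4, hydrogen cyanide: +2, dichloromethane: 0, methyllithium: -4.
Net change = -4 − (+4) = -8.

-8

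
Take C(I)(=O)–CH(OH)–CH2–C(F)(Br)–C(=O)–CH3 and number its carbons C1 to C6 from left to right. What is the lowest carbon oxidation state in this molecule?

Count +1 for every bond to an atom more electronegative than carbon and −1 for every bond to one less electronegative; C–C bonds are 0. Tallying each carbon:
C1: 1C, 2O, 1I → 0 + 2 + 1 = +3
C2: 2C, 1H, 1O → 0 − 1 + 1 = 0
C3: 2C, 2H → 0 − 2 = -2
C4: 2C, 1F, 1Br → 0 + 1 + 1 = +2
C5: 2C, 2O → 0 + 2 = +2
C6: 1C, 3H → 0 − 3 = -3
The lowest value is -3.

-3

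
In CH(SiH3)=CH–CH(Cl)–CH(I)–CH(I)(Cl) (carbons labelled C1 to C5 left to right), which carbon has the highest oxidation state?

C5

Each bond to a more electronegative atom (O, N, halogen) counts +1, each bond to a less electronegative atom (H, metal, B, Si) counts −1, and each C–C bond counts 0. Tallying each carbon:
C1: 2C, 1H, 1Si → 0 − 1 − 1 = -2
C2: 3C, 1H → 0 − 1 = -1
C3: 2C, 1H, 1Cl → 0 − 1 + 1 = 0
C4: 2C, 1H, 1I → 0 − 1 + 1 = 0
C5: 1C, 1H, 1Cl, 1I → 0 − 1 + 1 + 1 = +1
The most oxidised carbon is C5 at +1.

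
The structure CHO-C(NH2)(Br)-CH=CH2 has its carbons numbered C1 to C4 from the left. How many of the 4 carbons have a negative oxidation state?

Tallying each carbon's bonds:
C1: 1C, 1H, 2O → 0 − 1 + 2 = +1
C2: 2C, 1N, 1Br → 0 + 1 + 1 = +2
C3: 3C, 1H → 0 − 1 = -1
C4: 2C, 2H → 0 − 2 = -2
2 carbons (C3, C4) meet the condition.

2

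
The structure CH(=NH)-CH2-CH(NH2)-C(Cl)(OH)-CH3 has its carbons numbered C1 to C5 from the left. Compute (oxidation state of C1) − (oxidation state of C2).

+3

C1: 1C, 1H, 2N → 0 − 1 + 2 = +1
C2: 2C, 2H → 0 − 2 = -2
Difference: +1 − (-2) = +3.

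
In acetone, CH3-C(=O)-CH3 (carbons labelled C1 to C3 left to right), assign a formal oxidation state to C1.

C1 has one bond to H (-1), one bond to H (-1), one bond to H (-1), one bond to C (0).
Oxidation state = -1 − 1 − 1 + 0 = -3.

-3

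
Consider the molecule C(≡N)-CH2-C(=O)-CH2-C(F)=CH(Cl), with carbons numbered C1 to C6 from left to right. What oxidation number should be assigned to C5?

Assign +1 per bond to O/N/halogen, −1 per bond to H or an electropositive element, and 0 per bond to carbon.
C5 has one bond to C (0), a double bond to C (2×0 = 0), one bond to F (+1).
Oxidation state = 0 + 0 + 1 = +1.

+1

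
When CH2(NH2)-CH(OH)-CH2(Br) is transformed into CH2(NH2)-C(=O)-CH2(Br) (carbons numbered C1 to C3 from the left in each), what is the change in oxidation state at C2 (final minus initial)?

Before: C2 has 2 bonds to C, 1 bond to H, 1 bond to O → oxidation state 0.
After: C2 has 2 bonds to C, 2 bonds to O → oxidation state +2.
Δ = +2 − (0) = +2, so this is an oxidation at C2.

+2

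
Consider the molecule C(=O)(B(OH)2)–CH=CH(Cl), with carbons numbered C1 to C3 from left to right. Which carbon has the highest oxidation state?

C1

Tallying each carbon's bonds:
C1: 1C, 2O, 1B → 0 + 2 − 1 = +1
C2: 3C, 1H → 0 − 1 = -1
C3: 2C, 1H, 1Cl → 0 − 1 + 1 = 0
The most oxidised carbon is C1 at +1.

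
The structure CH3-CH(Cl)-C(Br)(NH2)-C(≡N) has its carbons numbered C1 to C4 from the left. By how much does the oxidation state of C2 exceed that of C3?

-2

C2: 2C, 1H, 1Cl → 0 − 1 + 1 = 0
C3: 2C, 1N, 1Br → 0 + 1 + 1 = +2
Difference: 0 − (+2) = -2.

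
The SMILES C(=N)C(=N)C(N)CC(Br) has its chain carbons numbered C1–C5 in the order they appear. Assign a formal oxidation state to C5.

Bonds to more-electronegative neighbours contribute +1 each, bonds to H or metals contribute −1 each, and C–C bonds contribute 0.
C5 has one bond to C (0), one bond to Br (+1), one bond to H (-1), one bond to H (-1).
Oxidation state = 0 + 1 − 1 − 1 = -1.

-1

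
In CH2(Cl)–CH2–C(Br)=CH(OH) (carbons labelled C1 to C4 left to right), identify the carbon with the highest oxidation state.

Tallying each carbon's bonds:
C1: 1C, 2H, 1Cl → 0 − 2 + 1 = -1
C2: 2C, 2H → 0 − 2 = -2
C3: 3C, 1Br → 0 + 1 = +1
C4: 2C, 1H, 1O → 0 − 1 + 1 = 0
The most oxidised carbon is C3 at +1.

C3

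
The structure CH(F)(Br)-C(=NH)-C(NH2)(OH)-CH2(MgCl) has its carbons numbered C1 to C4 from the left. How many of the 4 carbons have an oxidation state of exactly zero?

0

Tallying each carbon's bonds:
C1: 1C, 1H, 1F, 1Br → 0 − 1 + 1 + 1 = +1
C2: 2C, 2N → 0 + 2 = +2
C3: 2C, 1O, 1N → 0 + 1 + 1 = +2
C4: 1C, 2H, 1Mg → 0 − 2 − 1 = -3
0 carbons meet the condition.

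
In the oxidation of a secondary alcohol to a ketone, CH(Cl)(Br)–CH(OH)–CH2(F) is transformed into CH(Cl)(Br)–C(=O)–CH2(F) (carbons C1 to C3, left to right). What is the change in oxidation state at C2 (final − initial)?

+2

Before: C2 has 2 bonds to C, 1 bond to H, 1 bond to O → oxidation state 0.
After: C2 has 2 bonds to C, 2 bonds to O → oxidation state +2.
Δ = +2 − (0) = +2, so this is an oxidation at C2.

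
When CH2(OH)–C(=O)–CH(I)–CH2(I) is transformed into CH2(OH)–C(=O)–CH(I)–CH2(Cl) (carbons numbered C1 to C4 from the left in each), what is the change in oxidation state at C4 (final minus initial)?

Before: C4 has 1 bond to C, 2 bonds to H, 1 bond to I → oxidation state -1.
After: C4 has 1 bond to C, 2 bonds to H, 1 bond to Cl → oxidation state -1.
Δ = -1 − (-1) = 0, so no net redox change at C4.

0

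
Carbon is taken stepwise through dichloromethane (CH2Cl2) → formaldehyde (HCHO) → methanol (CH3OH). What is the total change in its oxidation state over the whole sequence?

-2

Carbon oxidation states along the series — dichloromethane: 0, formaldehyde: 0, methanol: -2.
Net change = -2 − (0) = -2.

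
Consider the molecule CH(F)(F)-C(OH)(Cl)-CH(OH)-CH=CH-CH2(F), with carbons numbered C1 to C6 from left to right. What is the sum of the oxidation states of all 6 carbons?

Count +1 for every bond to an atom more electronegative than carbon and −1 for every bond to one less electronegative; C–C bonds are 0. Tallying each carbon:
C1: 1C, 1H, 2F → 0 − 1 + 2 = +1
C2: 2C, 1O, 1Cl → 0 + 1 + 1 = +2
C3: 2C, 1H, 1O → 0 − 1 + 1 = 0
C4: 3C, 1H → 0 − 1 = -1
C5: 3C, 1H → 0 − 1 = -1
C6: 1C, 2H, 1F → 0 − 2 + 1 = -1
Sum = +1 + 2 + 0 − 1 − 1 − 1 = 0.

0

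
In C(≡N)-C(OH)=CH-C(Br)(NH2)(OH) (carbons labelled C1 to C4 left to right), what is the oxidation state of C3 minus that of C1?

-4

C3: 3C, 1H → 0 − 1 = -1
C1: 1C, 3N → 0 + 3 = +3
Difference: -1 − (+3) = -4.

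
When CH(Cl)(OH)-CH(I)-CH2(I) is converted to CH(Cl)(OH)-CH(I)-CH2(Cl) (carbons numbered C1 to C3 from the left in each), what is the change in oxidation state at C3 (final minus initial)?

Before: C3 has 1 bond to C, 2 bonds to H, 1 bond to I → oxidation state -1.
After: C3 has 1 bond to C, 2 bonds to H, 1 bond to Cl → oxidation state -1.
Δ = -1 − (-1) = 0, so no net redox change at C3.

0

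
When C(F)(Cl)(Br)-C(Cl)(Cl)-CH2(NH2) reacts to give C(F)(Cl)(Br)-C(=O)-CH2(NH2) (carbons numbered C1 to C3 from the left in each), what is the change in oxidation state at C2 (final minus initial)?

0

Before: C2 has 2 bonds to C, 2 bonds to Cl → oxidation state +2.
After: C2 has 2 bonds to C, 2 bonds to O → oxidation state +2.
Δ = +2 − (+2) = 0, so no net redox change at C2.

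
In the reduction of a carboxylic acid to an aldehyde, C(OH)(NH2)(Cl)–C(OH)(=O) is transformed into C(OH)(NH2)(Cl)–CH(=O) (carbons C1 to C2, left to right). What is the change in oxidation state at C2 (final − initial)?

-2

Before: C2 has 1 bond to C, 3 bonds to O → oxidation state +3.
After: C2 has 1 bond to C, 1 bond to H, 2 bonds to O → oxidation state +1.
Δ = +1 − (+3) = -2, so this is a reduction at C2.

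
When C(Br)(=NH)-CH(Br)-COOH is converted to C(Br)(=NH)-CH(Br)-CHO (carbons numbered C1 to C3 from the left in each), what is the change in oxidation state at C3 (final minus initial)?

Before: C3 has 1 bond to C, 3 bonds to O → oxidation state +3.
After: C3 has 1 bond to C, 1 bond to H, 2 bonds to O → oxidation state +1.
Δ = +1 − (+3) = -2, so this is a reduction at C3.

-2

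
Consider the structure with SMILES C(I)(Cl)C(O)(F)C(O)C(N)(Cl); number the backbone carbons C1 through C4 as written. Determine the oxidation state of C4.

+1

C4 has one bond to C (0), one bond to H (-1), one bond to N (+1), one bond to Cl (+1).
Oxidation state = 0 − 1 + 1 + 1 = +1.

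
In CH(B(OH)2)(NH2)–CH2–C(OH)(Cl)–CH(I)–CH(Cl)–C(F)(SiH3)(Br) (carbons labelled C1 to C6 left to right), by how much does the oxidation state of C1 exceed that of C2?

+1

C1: 1C, 1H, 1N, 1B → 0 − 1 + 1 − 1 = -1
C2: 2C, 2H → 0 − 2 = -2
Difference: -1 − (-2) = +1.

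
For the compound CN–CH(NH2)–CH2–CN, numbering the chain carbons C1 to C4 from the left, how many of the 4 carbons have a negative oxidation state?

1

Tallying each carbon's bonds:
C1: 1C, 3N → 0 + 3 = +3
C2: 2C, 1H, 1N → 0 − 1 + 1 = 0
C3: 2C, 2H → 0 − 2 = -2
C4: 1C, 3N → 0 + 3 = +3
1 carbon (C3) meets the condition.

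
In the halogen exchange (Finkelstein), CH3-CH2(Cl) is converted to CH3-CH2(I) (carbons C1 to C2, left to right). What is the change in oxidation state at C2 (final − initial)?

0

Before: C2 has 1 bond to C, 2 bonds to H, 1 bond to Cl → oxidation state -1.
After: C2 has 1 bond to C, 2 bonds to H, 1 bond to I → oxidation state -1.
Δ = -1 − (-1) = 0, so no net redox change at C2.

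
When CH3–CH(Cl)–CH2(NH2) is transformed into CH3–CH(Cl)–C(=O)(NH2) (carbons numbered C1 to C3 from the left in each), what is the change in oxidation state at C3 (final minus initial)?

+4

Before: C3 has 1 bond to C, 2 bonds to H, 1 bond to N → oxidation state -1.
After: C3 has 1 bond to C, 2 bonds to O, 1 bond to N → oxidation state +3.
Δ = +3 − (-1) = +4, so this is an oxidation at C3.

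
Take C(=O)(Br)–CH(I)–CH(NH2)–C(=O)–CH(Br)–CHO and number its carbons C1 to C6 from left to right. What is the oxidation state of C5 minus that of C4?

-2

C5: 2C, 1H, 1Br → 0 − 1 + 1 = 0
C4: 2C, 2O → 0 + 2 = +2
Difference: 0 − (+2) = -2.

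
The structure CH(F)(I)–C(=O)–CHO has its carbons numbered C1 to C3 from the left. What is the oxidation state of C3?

Bonds to more-electronegative neighbours contribute +1 each, bonds to H or metals contribute −1 each, and C–C bonds contribute 0.
C3 has one bond to C (0), one bond to H (-1), a double bond to O (2×+1 = +2).
Oxidation state = 0 − 1 + 2 = +1.

+1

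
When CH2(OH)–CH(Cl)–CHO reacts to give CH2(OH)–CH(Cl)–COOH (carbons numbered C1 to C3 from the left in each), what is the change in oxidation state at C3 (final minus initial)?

Before: C3 has 1 bond to C, 1 bond to H, 2 bonds to O → oxidation state +1.
After: C3 has 1 bond to C, 3 bonds to O → oxidation state +3.
Δ = +3 − (+1) = +2, so this is an oxidation at C3.

+2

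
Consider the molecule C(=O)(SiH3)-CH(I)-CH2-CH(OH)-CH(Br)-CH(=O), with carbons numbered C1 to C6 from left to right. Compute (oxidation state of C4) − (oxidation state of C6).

-1

C4: 2C, 1H, 1O → 0 − 1 + 1 = 0
C6: 1C, 1H, 2O → 0 − 1 + 2 = +1
Difference: 0 − (+1) = -1.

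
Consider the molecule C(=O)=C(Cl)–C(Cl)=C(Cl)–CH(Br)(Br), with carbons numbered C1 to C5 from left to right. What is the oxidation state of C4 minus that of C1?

-1

C4: 3C, 1Cl → 0 + 1 = +1
C1: 2C, 2O → 0 + 2 = +2
Difference: +1 − (+2) = -1.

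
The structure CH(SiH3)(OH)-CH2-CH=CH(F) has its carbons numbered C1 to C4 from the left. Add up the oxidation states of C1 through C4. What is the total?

Count +1 for every bond to an atom more electronegative than carbon and −1 for every bond to one less electronegative; C–C bonds are 0. Tallying each carbon:
C1: 1C, 1H, 1O, 1Si → 0 − 1 + 1 − 1 = -1
C2: 2C, 2H → 0 − 2 = -2
C3: 3C, 1H → 0 − 1 = -1
C4: 2C, 1H, 1F → 0 − 1 + 1 = 0
Sum = -1 − 2 − 1 + 0 = -4.

-4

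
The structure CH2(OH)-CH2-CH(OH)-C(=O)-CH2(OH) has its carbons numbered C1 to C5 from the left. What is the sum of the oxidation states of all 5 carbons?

-2

Assign +1 per bond to O/N/halogen, −1 per bond to H or an electropositive element, and 0 per bond to carbon. Tallying each carbon:
C1: 1C, 2H, 1O → 0 − 2 + 1 = -1
C2: 2C, 2H → 0 − 2 = -2
C3: 2C, 1H, 1O → 0 − 1 + 1 = 0
C4: 2C, 2O → 0 + 2 = +2
C5: 1C, 2H, 1O → 0 − 2 + 1 = -1
Sum = -1 − 2 + 0 + 2 − 1 = -2.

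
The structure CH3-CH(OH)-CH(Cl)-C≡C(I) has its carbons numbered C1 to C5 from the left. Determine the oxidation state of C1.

-3

Assign +1 per bond to O/N/halogen, −1 per bond to H or an electropositive element, and 0 per bond to carbon.
C1 has one bond to C (0), one bond to H (-1), one bond to H (-1), one bond to H (-1).
Oxidation state = 0 − 1 − 1 − 1 = -3.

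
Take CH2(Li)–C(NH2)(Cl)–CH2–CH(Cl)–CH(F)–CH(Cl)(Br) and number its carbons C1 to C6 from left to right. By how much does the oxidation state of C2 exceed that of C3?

+4

C2: 2C, 1N, 1Cl → 0 + 1 + 1 = +2
C3: 2C, 2H → 0 − 2 = -2
Difference: +2 − (-2) = +4.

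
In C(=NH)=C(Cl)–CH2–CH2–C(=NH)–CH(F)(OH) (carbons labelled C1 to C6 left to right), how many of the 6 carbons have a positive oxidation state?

Assign +1 per bond to O/N/halogen, −1 per bond to H or an electropositive element, and 0 per bond to carbon. Tallying each carbon:
C1: 2C, 2N → 0 + 2 = +2
C2: 3C, 1Cl → 0 + 1 = +1
C3: 2C, 2H → 0 − 2 = -2
C4: 2C, 2H → 0 − 2 = -2
C5: 2C, 2N → 0 + 2 = +2
C6: 1C, 1H, 1O, 1F → 0 − 1 + 1 + 1 = +1
4 carbons (C1, C2, C5, C6) meet the condition.

4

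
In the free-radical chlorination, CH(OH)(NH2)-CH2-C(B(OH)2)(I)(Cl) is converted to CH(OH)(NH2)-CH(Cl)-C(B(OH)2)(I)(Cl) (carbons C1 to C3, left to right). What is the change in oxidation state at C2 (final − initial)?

+2

Before: C2 has 2 bonds to C, 2 bonds to H → oxidation state -2.
After: C2 has 2 bonds to C, 1 bond to H, 1 bond to Cl → oxidation state 0.
Δ = 0 − (-2) = +2, so this is an oxidation at C2.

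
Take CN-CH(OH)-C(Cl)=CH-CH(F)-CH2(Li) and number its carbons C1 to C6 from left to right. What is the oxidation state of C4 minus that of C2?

-1

C4: 3C, 1H → 0 − 1 = -1
C2: 2C, 1H, 1O → 0 − 1 + 1 = 0
Difference: -1 − (0) = -1.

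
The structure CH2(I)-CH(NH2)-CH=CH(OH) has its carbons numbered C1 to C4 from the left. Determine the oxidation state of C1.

C1 has one bond to C (0), one bond to H (-1), one bond to H (-1), one bond to I (+1).
Oxidation state = 0 − 1 − 1 + 1 = -1.

-1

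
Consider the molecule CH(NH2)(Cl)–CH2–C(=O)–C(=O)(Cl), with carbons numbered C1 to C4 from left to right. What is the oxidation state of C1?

+1

Count +1 for every bond to an atom more electronegative than carbon and −1 for every bond to one less electronegative; C–C bonds are 0.
C1 has one bond to C (0), one bond to N (+1), one bond to Cl (+1), one bond to H (-1).
Oxidation state = 0 + 1 + 1 − 1 = +1.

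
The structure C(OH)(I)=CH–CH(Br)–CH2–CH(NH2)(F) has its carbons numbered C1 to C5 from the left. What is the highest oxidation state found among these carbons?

Assign +1 per bond to O/N/halogen, −1 per bond to H or an electropositive element, and 0 per bond to carbon. Tallying each carbon:
C1: 2C, 1O, 1I → 0 + 1 + 1 = +2
C2: 3C, 1H → 0 − 1 = -1
C3: 2C, 1H, 1Br → 0 − 1 + 1 = 0
C4: 2C, 2H → 0 − 2 = -2
C5: 1C, 1H, 1N, 1F → 0 − 1 + 1 + 1 = +1
The highest value is +2.

+2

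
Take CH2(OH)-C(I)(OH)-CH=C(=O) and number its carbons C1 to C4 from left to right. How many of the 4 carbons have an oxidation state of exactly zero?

0

Count +1 for every bond to an atom more electronegative than carbon and −1 for every bond to one less electronegative; C–C bonds are 0. Tallying each carbon:
C1: 1C, 2H, 1O → 0 − 2 + 1 = -1
C2: 2C, 1O, 1I → 0 + 1 + 1 = +2
C3: 3C, 1H → 0 − 1 = -1
C4: 2C, 2O → 0 + 2 = +2
0 carbons meet the condition.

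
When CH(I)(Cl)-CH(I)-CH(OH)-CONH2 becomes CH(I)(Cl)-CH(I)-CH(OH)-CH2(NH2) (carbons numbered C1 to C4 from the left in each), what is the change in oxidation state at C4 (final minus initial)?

Before: C4 has 1 bond to C, 2 bonds to O, 1 bond to N → oxidation state +3.
After: C4 has 1 bond to C, 2 bonds to H, 1 bond to N → oxidation state -1.
Δ = -1 − (+3) = -4, so this is a reduction at C4.

-4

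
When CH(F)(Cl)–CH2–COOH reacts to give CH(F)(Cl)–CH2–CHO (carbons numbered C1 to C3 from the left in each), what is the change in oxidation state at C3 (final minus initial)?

-2

Before: C3 has 1 bond to C, 3 bonds to O → oxidation state +3.
After: C3 has 1 bond to C, 1 bond to H, 2 bonds to O → oxidation state +1.
Δ = +1 − (+3) = -2, so this is a reduction at C3.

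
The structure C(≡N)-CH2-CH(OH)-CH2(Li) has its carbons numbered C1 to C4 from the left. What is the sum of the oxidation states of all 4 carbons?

Bonds to more-electronegative neighbours contribute +1 each, bonds to H or metals contribute −1 each, and C–C bonds contribute 0. Tallying each carbon:
C1: 1C, 3N → 0 + 3 = +3
C2: 2C, 2H → 0 − 2 = -2
C3: 2C, 1H, 1O → 0 − 1 + 1 = 0
C4: 1C, 2H, 1Li → 0 − 2 − 1 = -3
Sum = +3 − 2 + 0 − 3 = -2.

-2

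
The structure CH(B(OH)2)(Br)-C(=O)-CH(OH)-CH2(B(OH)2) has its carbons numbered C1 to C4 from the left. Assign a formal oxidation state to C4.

-3

C4 has one bond to C (0), one bond to H (-1), one bond to B (-1), one bond to H (-1).
Oxidation state = 0 − 1 − 1 − 1 = -3.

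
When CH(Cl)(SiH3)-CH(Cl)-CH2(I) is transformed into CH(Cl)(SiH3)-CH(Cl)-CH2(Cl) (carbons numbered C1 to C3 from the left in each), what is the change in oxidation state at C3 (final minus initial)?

0

Before: C3 has 1 bond to C, 2 bonds to H, 1 bond to I → oxidation state -1.
After: C3 has 1 bond to C, 2 bonds to H, 1 bond to Cl → oxidation state -1.
Δ = -1 − (-1) = 0, so no net redox change at C3.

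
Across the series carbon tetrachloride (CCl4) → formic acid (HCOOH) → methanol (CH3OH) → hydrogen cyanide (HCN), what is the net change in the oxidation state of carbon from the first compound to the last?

Carbon oxidation states along the series — carbon tetrachloride: +4, formic acid: +2, methanol: -2, hydrogen cyanide: +2.
Net change = +2 − (+4) = -2.

-2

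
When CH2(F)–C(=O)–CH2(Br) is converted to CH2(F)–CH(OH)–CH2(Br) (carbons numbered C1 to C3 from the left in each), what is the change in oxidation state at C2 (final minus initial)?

-2

Before: C2 has 2 bonds to C, 2 bonds to O → oxidation state +2.
After: C2 has 2 bonds to C, 1 bond to H, 1 bond to O → oxidation state 0.
Δ = 0 − (+2) = -2, so this is a reduction at C2.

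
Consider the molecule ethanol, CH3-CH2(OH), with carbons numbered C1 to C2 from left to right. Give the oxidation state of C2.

-1

C2 has one bond to H (-1), one bond to H (-1), one bond to O (+1), one bond to C (0).
Oxidation state = -1 − 1 + 1 + 0 = -1.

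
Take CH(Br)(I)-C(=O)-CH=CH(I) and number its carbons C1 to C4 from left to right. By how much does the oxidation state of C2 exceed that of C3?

C2: 2C, 2O → 0 + 2 = +2
C3: 3C, 1H → 0 − 1 = -1
Difference: +2 − (-1) = +3.

+3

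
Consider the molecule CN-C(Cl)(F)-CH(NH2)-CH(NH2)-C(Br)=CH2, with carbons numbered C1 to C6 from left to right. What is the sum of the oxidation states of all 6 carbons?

+4

Tallying each carbon's bonds:
C1: 1C, 3N → 0 + 3 = +3
C2: 2C, 1F, 1Cl → 0 + 1 + 1 = +2
C3: 2C, 1H, 1N → 0 − 1 + 1 = 0
C4: 2C, 1H, 1N → 0 − 1 + 1 = 0
C5: 3C, 1Br → 0 + 1 = +1
C6: 2C, 2H → 0 − 2 = -2
Sum = +3 + 2 + 0 + 0 + 1 − 2 = +4.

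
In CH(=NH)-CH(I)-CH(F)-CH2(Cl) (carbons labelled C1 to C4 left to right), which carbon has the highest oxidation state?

C1

Tallying each carbon's bonds:
C1: 1C, 1H, 2N → 0 − 1 + 2 = +1
C2: 2C, 1H, 1I → 0 − 1 + 1 = 0
C3: 2C, 1H, 1F → 0 − 1 + 1 = 0
C4: 1C, 2H, 1Cl → 0 − 2 + 1 = -1
The most oxidised carbon is C1 at +1.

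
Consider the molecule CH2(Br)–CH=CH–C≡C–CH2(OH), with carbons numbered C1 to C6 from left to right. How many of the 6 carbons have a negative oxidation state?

Tallying each carbon's bonds:
C1: 1C, 2H, 1Br → 0 − 2 + 1 = -1
C2: 3C, 1H → 0 − 1 = -1
C3: 3C, 1H → 0 − 1 = -1
C4: 4C → 0 = 0
C5: 4C → 0 = 0
C6: 1C, 2H, 1O → 0 − 2 + 1 = -1
4 carbons (C1, C2, C3, C6) meet the condition.

4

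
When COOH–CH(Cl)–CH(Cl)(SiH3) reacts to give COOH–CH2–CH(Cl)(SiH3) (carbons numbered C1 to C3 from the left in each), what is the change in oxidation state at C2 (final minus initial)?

Before: C2 has 2 bonds to C, 1 bond to H, 1 bond to Cl → oxidation state 0.
After: C2 has 2 bonds to C, 2 bonds to H → oxidation state -2.
Δ = -2 − (0) = -2, so this is a reduction at C2.

-2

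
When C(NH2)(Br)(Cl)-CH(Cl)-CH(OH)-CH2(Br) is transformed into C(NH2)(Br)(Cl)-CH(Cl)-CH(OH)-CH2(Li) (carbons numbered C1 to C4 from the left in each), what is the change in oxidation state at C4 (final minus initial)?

-2

Before: C4 has 1 bond to C, 2 bonds to H, 1 bond to Br → oxidation state -1.
After: C4 has 1 bond to C, 2 bonds to H, 1 bond to Li → oxidation state -3.
Δ = -3 − (-1) = -2, so this is a reduction at C4.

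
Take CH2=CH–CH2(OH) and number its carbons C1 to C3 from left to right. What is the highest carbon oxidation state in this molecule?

Tallying each carbon's bonds:
C1: 2C, 2H → 0 − 2 = -2
C2: 3C, 1H → 0 − 1 = -1
C3: 1C, 2H, 1O → 0 − 2 + 1 = -1
The highest value is -1.

-1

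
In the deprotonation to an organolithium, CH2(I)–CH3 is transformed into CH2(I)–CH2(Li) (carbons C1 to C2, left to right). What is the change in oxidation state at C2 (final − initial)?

0

Before: C2 has 1 bond to C, 3 bonds to H → oxidation state -3.
After: C2 has 1 bond to C, 2 bonds to H, 1 bond to Li → oxidation state -3.
Δ = -3 − (-3) = 0, so no net redox change at C2.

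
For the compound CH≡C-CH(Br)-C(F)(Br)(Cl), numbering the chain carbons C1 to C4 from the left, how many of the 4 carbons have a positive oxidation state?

1

Tallying each carbon's bonds:
C1: 3C, 1H → 0 − 1 = -1
C2: 4C → 0 = 0
C3: 2C, 1H, 1Br → 0 − 1 + 1 = 0
C4: 1C, 1F, 1Cl, 1Br → 0 + 1 + 1 + 1 = +3
1 carbon (C4) meets the condition.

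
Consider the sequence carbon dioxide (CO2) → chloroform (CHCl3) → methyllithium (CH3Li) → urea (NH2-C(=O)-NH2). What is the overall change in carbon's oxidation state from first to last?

Carbon oxidation states along the series — carbon dioxide: +4, chloroform: +2, methyllithium: -4, urea: +4.
Net change = +4 − (+4) = 0.

0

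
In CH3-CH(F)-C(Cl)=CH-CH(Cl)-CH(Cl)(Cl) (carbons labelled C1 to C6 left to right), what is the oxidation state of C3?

C3 has one bond to C (0), a double bond to C (2×0 = 0), one bond to Cl (+1).
Oxidation state = 0 + 0 + 1 = +1.

+1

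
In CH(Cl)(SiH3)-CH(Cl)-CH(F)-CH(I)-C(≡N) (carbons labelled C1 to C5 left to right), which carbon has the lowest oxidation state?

C1

Each bond to a more electronegative atom (O, N, halogen) counts +1, each bond to a less electronegative atom (H, metal, B, Si) counts −1, and each C–C bond counts 0. Tallying each carbon:
C1: 1C, 1H, 1Cl, 1Si → 0 − 1 + 1 − 1 = -1
C2: 2C, 1H, 1Cl → 0 − 1 + 1 = 0
C3: 2C, 1H, 1F → 0 − 1 + 1 = 0
C4: 2C, 1H, 1I → 0 − 1 + 1 = 0
C5: 1C, 3N → 0 + 3 = +3
The most reduced carbon is C1 at -1.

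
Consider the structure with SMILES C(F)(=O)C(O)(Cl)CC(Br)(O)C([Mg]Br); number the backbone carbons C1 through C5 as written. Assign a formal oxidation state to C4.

+2

C4 has one bond to C (0), one bond to C (0), one bond to Br (+1), one bond to O (+1).
Oxidation state = 0 + 0 + 1 + 1 = +2.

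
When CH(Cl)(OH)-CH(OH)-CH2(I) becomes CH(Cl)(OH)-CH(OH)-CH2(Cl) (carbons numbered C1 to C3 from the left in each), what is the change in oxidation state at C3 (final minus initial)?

0

Before: C3 has 1 bond to C, 2 bonds to H, 1 bond to I → oxidation state -1.
After: C3 has 1 bond to C, 2 bonds to H, 1 bond to Cl → oxidation state -1.
Δ = -1 − (-1) = 0, so no net redox change at C3.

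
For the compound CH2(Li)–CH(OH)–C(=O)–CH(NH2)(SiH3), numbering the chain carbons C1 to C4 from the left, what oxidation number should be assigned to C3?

Assign +1 per bond to O/N/halogen, −1 per bond to H or an electropositive element, and 0 per bond to carbon.
C3 has one bond to C (0), one bond to C (0), a double bond to O (2×+1 = +2).
Oxidation state = 0 + 0 + 2 = +2.

+2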